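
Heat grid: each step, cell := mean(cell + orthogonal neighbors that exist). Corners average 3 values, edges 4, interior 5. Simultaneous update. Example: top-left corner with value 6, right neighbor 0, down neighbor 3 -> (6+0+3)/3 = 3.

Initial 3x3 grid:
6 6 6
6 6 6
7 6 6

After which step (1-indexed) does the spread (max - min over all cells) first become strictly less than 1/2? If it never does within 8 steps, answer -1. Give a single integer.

Answer: 1

Derivation:
Step 1: max=19/3, min=6, spread=1/3
  -> spread < 1/2 first at step 1
Step 2: max=113/18, min=6, spread=5/18
Step 3: max=1337/216, min=6, spread=41/216
Step 4: max=79891/12960, min=2171/360, spread=347/2592
Step 5: max=4772537/777600, min=21757/3600, spread=2921/31104
Step 6: max=285764539/46656000, min=2617483/432000, spread=24611/373248
Step 7: max=17114882033/2799360000, min=58976741/9720000, spread=207329/4478976
Step 8: max=1025799552451/167961600000, min=3149201599/518400000, spread=1746635/53747712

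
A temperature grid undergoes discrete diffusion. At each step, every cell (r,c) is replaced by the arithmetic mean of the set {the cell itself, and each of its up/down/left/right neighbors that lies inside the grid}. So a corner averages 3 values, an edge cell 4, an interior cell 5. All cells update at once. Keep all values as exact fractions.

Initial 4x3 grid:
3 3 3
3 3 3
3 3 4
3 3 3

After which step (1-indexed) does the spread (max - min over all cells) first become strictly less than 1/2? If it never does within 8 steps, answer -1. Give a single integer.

Answer: 1

Derivation:
Step 1: max=10/3, min=3, spread=1/3
  -> spread < 1/2 first at step 1
Step 2: max=391/120, min=3, spread=31/120
Step 3: max=3451/1080, min=3, spread=211/1080
Step 4: max=340897/108000, min=5447/1800, spread=14077/108000
Step 5: max=3056407/972000, min=327683/108000, spread=5363/48600
Step 6: max=91220809/29160000, min=182869/60000, spread=93859/1166400
Step 7: max=5459074481/1749600000, min=296936467/97200000, spread=4568723/69984000
Step 8: max=326708435629/104976000000, min=8929618889/2916000000, spread=8387449/167961600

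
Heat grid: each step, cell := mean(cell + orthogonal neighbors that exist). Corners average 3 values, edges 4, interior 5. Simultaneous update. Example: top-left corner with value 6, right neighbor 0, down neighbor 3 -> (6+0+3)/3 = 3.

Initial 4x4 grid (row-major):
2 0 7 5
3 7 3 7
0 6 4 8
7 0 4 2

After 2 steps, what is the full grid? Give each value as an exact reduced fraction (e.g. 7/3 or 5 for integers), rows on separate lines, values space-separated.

After step 1:
  5/3 4 15/4 19/3
  3 19/5 28/5 23/4
  4 17/5 5 21/4
  7/3 17/4 5/2 14/3
After step 2:
  26/9 793/240 1181/240 95/18
  187/60 99/25 239/50 86/15
  191/60 409/100 87/20 31/6
  127/36 749/240 197/48 149/36

Answer: 26/9 793/240 1181/240 95/18
187/60 99/25 239/50 86/15
191/60 409/100 87/20 31/6
127/36 749/240 197/48 149/36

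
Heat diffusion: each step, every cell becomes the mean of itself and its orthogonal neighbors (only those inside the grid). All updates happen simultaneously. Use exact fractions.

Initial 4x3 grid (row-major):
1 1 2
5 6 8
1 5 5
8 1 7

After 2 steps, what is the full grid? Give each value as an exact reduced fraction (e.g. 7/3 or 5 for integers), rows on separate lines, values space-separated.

Answer: 97/36 27/8 137/36
23/6 98/25 121/24
56/15 497/100 583/120
40/9 991/240 95/18

Derivation:
After step 1:
  7/3 5/2 11/3
  13/4 5 21/4
  19/4 18/5 25/4
  10/3 21/4 13/3
After step 2:
  97/36 27/8 137/36
  23/6 98/25 121/24
  56/15 497/100 583/120
  40/9 991/240 95/18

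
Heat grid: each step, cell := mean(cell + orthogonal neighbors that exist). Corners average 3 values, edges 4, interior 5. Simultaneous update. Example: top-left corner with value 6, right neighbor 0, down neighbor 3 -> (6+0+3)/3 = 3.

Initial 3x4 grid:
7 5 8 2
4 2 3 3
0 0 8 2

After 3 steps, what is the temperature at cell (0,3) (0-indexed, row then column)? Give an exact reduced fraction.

Step 1: cell (0,3) = 13/3
Step 2: cell (0,3) = 34/9
Step 3: cell (0,3) = 4519/1080
Full grid after step 3:
  8933/2160 16003/3600 7499/1800 4519/1080
  50417/14400 5257/1500 23803/6000 26461/7200
  721/270 22181/7200 23621/7200 7973/2160

Answer: 4519/1080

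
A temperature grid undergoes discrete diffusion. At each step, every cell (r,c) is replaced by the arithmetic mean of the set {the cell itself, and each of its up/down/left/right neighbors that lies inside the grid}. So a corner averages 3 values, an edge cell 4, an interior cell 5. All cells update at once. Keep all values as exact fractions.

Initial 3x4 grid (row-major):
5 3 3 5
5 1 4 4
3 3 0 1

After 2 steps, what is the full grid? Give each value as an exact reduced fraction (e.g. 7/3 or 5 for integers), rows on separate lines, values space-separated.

After step 1:
  13/3 3 15/4 4
  7/2 16/5 12/5 7/2
  11/3 7/4 2 5/3
After step 2:
  65/18 857/240 263/80 15/4
  147/40 277/100 297/100 347/120
  107/36 637/240 469/240 43/18

Answer: 65/18 857/240 263/80 15/4
147/40 277/100 297/100 347/120
107/36 637/240 469/240 43/18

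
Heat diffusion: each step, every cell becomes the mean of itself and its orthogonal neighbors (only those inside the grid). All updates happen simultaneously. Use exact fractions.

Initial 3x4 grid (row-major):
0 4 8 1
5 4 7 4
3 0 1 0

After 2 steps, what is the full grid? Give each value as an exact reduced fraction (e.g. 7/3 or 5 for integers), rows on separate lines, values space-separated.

Answer: 10/3 4 68/15 37/9
19/6 89/25 94/25 69/20
23/9 8/3 157/60 20/9

Derivation:
After step 1:
  3 4 5 13/3
  3 4 24/5 3
  8/3 2 2 5/3
After step 2:
  10/3 4 68/15 37/9
  19/6 89/25 94/25 69/20
  23/9 8/3 157/60 20/9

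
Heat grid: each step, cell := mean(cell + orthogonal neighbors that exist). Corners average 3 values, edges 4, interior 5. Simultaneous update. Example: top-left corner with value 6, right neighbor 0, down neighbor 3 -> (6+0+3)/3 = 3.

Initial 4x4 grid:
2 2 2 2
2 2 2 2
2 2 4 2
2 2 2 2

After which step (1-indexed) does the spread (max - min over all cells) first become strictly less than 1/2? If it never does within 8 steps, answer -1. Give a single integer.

Step 1: max=5/2, min=2, spread=1/2
Step 2: max=61/25, min=2, spread=11/25
  -> spread < 1/2 first at step 2
Step 3: max=2767/1200, min=2, spread=367/1200
Step 4: max=12371/5400, min=613/300, spread=1337/5400
Step 5: max=365669/162000, min=18469/9000, spread=33227/162000
Step 6: max=10934327/4860000, min=112049/54000, spread=849917/4860000
Step 7: max=325314347/145800000, min=1688533/810000, spread=21378407/145800000
Step 8: max=9714462371/4374000000, min=509688343/243000000, spread=540072197/4374000000

Answer: 2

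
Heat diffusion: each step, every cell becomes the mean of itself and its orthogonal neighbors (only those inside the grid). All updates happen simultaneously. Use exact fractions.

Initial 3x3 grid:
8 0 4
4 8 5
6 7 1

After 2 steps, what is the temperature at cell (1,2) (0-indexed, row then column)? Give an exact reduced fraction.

Answer: 499/120

Derivation:
Step 1: cell (1,2) = 9/2
Step 2: cell (1,2) = 499/120
Full grid after step 2:
  31/6 21/5 25/6
  629/120 263/50 499/120
  53/9 203/40 43/9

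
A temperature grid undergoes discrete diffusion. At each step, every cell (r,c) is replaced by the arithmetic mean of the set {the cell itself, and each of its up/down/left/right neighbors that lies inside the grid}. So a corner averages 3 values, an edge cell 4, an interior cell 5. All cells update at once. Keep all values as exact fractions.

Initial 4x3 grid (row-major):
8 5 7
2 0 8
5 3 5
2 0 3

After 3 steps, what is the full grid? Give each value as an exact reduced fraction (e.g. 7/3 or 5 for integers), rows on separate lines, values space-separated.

Answer: 1079/240 4319/900 11251/2160
9199/2400 12653/3000 32947/7200
22307/7200 3251/1000 27157/7200
5591/2160 419/150 6691/2160

Derivation:
After step 1:
  5 5 20/3
  15/4 18/5 5
  3 13/5 19/4
  7/3 2 8/3
After step 2:
  55/12 76/15 50/9
  307/80 399/100 1201/240
  701/240 319/100 901/240
  22/9 12/5 113/36
After step 3:
  1079/240 4319/900 11251/2160
  9199/2400 12653/3000 32947/7200
  22307/7200 3251/1000 27157/7200
  5591/2160 419/150 6691/2160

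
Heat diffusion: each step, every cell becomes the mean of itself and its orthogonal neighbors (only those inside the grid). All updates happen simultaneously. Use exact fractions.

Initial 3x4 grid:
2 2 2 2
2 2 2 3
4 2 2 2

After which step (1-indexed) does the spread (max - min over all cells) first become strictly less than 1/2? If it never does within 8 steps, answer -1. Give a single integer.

Step 1: max=8/3, min=2, spread=2/3
Step 2: max=23/9, min=2, spread=5/9
Step 3: max=257/108, min=947/450, spread=743/2700
  -> spread < 1/2 first at step 3
Step 4: max=151837/64800, min=38587/18000, spread=64619/324000
Step 5: max=8912753/3888000, min=3501917/1620000, spread=2540761/19440000
Step 6: max=530800807/233280000, min=1015757239/466560000, spread=73351/746496
Step 7: max=31591468613/13996800000, min=61205845301/27993600000, spread=79083677/1119744000
Step 8: max=1888101478567/839808000000, min=3679716793759/1679616000000, spread=771889307/13436928000

Answer: 3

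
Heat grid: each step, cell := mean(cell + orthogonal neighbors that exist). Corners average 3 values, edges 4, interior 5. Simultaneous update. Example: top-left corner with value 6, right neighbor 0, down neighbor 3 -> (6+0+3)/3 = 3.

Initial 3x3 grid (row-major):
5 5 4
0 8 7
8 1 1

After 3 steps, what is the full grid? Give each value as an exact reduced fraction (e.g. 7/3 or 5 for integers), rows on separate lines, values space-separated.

Answer: 9527/2160 35017/7200 5131/1080
64009/14400 25783/6000 8423/1800
2849/720 10189/2400 163/40

Derivation:
After step 1:
  10/3 11/2 16/3
  21/4 21/5 5
  3 9/2 3
After step 2:
  169/36 551/120 95/18
  947/240 489/100 263/60
  17/4 147/40 25/6
After step 3:
  9527/2160 35017/7200 5131/1080
  64009/14400 25783/6000 8423/1800
  2849/720 10189/2400 163/40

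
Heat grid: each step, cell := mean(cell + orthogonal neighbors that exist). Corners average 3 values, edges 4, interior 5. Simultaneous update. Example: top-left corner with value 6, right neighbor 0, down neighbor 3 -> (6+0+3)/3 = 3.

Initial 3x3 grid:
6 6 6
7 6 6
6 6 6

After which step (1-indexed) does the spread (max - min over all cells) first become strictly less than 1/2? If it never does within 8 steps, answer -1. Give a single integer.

Answer: 1

Derivation:
Step 1: max=19/3, min=6, spread=1/3
  -> spread < 1/2 first at step 1
Step 2: max=1507/240, min=6, spread=67/240
Step 3: max=13397/2160, min=1207/200, spread=1807/10800
Step 4: max=5341963/864000, min=32761/5400, spread=33401/288000
Step 5: max=47885933/7776000, min=3283391/540000, spread=3025513/38880000
Step 6: max=19127326867/3110400000, min=175555949/28800000, spread=53531/995328
Step 7: max=1145776925849/186624000000, min=47447116051/7776000000, spread=450953/11943936
Step 8: max=68693543560603/11197440000000, min=5699728610519/933120000000, spread=3799043/143327232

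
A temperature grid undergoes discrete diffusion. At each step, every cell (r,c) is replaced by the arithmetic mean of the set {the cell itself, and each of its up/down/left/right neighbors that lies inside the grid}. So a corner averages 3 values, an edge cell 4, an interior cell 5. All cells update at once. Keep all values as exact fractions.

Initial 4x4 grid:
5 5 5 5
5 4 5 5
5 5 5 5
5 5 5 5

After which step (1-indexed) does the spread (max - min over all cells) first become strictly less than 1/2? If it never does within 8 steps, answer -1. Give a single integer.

Answer: 1

Derivation:
Step 1: max=5, min=19/4, spread=1/4
  -> spread < 1/2 first at step 1
Step 2: max=5, min=239/50, spread=11/50
Step 3: max=5, min=11633/2400, spread=367/2400
Step 4: max=2987/600, min=52429/10800, spread=1337/10800
Step 5: max=89531/18000, min=1578331/324000, spread=33227/324000
Step 6: max=535951/108000, min=47385673/9720000, spread=849917/9720000
Step 7: max=8031467/1620000, min=1424285653/291600000, spread=21378407/291600000
Step 8: max=2406311657/486000000, min=42773537629/8748000000, spread=540072197/8748000000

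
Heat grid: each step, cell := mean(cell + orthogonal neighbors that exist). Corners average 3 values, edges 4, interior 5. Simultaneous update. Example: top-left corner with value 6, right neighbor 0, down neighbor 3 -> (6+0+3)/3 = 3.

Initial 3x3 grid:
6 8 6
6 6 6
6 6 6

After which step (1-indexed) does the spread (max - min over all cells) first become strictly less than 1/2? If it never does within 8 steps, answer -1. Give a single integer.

Answer: 3

Derivation:
Step 1: max=20/3, min=6, spread=2/3
Step 2: max=787/120, min=6, spread=67/120
Step 3: max=6917/1080, min=607/100, spread=1807/5400
  -> spread < 1/2 first at step 3
Step 4: max=2749963/432000, min=16561/2700, spread=33401/144000
Step 5: max=24557933/3888000, min=1663391/270000, spread=3025513/19440000
Step 6: max=9796126867/1555200000, min=89155949/14400000, spread=53531/497664
Step 7: max=585904925849/93312000000, min=24119116051/3888000000, spread=450953/5971968
Step 8: max=35101223560603/5598720000000, min=2900368610519/466560000000, spread=3799043/71663616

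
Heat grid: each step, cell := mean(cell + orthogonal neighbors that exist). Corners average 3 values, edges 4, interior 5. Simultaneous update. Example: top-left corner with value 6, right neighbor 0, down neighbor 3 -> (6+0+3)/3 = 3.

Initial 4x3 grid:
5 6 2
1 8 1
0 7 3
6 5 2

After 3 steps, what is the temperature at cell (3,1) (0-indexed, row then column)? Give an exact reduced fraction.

Answer: 4877/1200

Derivation:
Step 1: cell (3,1) = 5
Step 2: cell (3,1) = 83/20
Step 3: cell (3,1) = 4877/1200
Full grid after step 3:
  989/240 20003/4800 703/180
  4877/1200 1009/250 3093/800
  7183/1800 8047/2000 27557/7200
  541/135 4877/1200 8411/2160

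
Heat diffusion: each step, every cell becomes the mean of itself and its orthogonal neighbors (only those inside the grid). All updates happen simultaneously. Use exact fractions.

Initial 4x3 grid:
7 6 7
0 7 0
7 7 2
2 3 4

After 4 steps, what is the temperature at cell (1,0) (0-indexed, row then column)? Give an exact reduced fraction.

Answer: 999059/216000

Derivation:
Step 1: cell (1,0) = 21/4
Step 2: cell (1,0) = 211/48
Step 3: cell (1,0) = 35087/7200
Step 4: cell (1,0) = 999059/216000
Full grid after step 4:
  642079/129600 4112101/864000 610879/129600
  999059/216000 1670939/360000 935309/216000
  318593/72000 124597/30000 98281/24000
  29723/7200 291913/72000 82669/21600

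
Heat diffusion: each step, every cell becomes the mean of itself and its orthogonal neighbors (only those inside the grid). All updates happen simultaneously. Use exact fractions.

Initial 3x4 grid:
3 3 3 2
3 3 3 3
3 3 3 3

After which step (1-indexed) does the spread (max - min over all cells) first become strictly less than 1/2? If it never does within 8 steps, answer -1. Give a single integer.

Step 1: max=3, min=8/3, spread=1/3
  -> spread < 1/2 first at step 1
Step 2: max=3, min=49/18, spread=5/18
Step 3: max=3, min=607/216, spread=41/216
Step 4: max=3, min=73543/25920, spread=4217/25920
Step 5: max=21521/7200, min=4456451/1555200, spread=38417/311040
Step 6: max=429403/144000, min=268735789/93312000, spread=1903471/18662400
Step 7: max=12844241/4320000, min=16195170911/5598720000, spread=18038617/223948800
Step 8: max=1153473241/388800000, min=974501417149/335923200000, spread=883978523/13436928000

Answer: 1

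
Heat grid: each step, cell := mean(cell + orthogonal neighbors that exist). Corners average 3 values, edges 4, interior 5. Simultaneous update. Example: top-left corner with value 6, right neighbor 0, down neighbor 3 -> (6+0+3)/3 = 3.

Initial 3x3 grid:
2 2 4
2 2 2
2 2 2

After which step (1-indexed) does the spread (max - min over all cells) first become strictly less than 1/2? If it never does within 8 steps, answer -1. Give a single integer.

Answer: 3

Derivation:
Step 1: max=8/3, min=2, spread=2/3
Step 2: max=23/9, min=2, spread=5/9
Step 3: max=257/108, min=2, spread=41/108
  -> spread < 1/2 first at step 3
Step 4: max=15091/6480, min=371/180, spread=347/1296
Step 5: max=884537/388800, min=3757/1800, spread=2921/15552
Step 6: max=52484539/23328000, min=457483/216000, spread=24611/186624
Step 7: max=3118082033/1399680000, min=10376741/4860000, spread=207329/2239488
Step 8: max=185991552451/83980800000, min=557201599/259200000, spread=1746635/26873856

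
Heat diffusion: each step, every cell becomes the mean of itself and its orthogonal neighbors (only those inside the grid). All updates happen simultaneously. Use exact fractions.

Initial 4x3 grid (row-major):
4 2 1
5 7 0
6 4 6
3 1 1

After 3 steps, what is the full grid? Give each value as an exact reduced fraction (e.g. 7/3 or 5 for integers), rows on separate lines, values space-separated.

Answer: 4133/1080 25219/7200 1997/720
15527/3600 21277/6000 7793/2400
3553/900 3797/1000 22099/7200
8033/2160 15311/4800 3329/1080

Derivation:
After step 1:
  11/3 7/2 1
  11/2 18/5 7/2
  9/2 24/5 11/4
  10/3 9/4 8/3
After step 2:
  38/9 353/120 8/3
  259/60 209/50 217/80
  68/15 179/50 823/240
  121/36 261/80 23/9
After step 3:
  4133/1080 25219/7200 1997/720
  15527/3600 21277/6000 7793/2400
  3553/900 3797/1000 22099/7200
  8033/2160 15311/4800 3329/1080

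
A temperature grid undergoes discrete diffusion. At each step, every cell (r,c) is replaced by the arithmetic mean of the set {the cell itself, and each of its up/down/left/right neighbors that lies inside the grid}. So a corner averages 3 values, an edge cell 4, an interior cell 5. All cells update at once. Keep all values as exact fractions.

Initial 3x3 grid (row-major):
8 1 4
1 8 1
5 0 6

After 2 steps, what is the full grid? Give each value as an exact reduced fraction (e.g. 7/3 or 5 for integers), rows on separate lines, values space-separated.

Answer: 169/36 767/240 4
391/120 449/100 677/240
49/12 677/240 71/18

Derivation:
After step 1:
  10/3 21/4 2
  11/2 11/5 19/4
  2 19/4 7/3
After step 2:
  169/36 767/240 4
  391/120 449/100 677/240
  49/12 677/240 71/18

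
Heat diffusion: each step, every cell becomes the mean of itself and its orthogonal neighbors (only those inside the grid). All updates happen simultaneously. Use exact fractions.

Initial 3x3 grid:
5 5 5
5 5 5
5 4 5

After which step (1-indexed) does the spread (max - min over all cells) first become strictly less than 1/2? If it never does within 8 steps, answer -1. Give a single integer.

Step 1: max=5, min=14/3, spread=1/3
  -> spread < 1/2 first at step 1
Step 2: max=5, min=1133/240, spread=67/240
Step 3: max=993/200, min=10363/2160, spread=1807/10800
Step 4: max=26639/5400, min=4162037/864000, spread=33401/288000
Step 5: max=2656609/540000, min=37650067/7776000, spread=3025513/38880000
Step 6: max=141244051/28800000, min=15087073133/3110400000, spread=53531/995328
Step 7: max=38088883949/7776000000, min=907087074151/186624000000, spread=450953/11943936
Step 8: max=4564591389481/933120000000, min=54478296439397/11197440000000, spread=3799043/143327232

Answer: 1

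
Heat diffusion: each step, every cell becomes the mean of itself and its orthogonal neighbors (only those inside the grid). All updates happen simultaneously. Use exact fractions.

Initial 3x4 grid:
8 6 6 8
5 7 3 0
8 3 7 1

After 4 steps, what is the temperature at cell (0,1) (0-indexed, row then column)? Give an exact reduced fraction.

Step 1: cell (0,1) = 27/4
Step 2: cell (0,1) = 709/120
Step 3: cell (0,1) = 5383/900
Step 4: cell (0,1) = 76163/13500
Full grid after step 4:
  98801/16200 76163/13500 273997/54000 145637/32400
  157841/27000 993019/180000 835469/180000 14222/3375
  370679/64800 1109483/216000 965863/216000 253399/64800

Answer: 76163/13500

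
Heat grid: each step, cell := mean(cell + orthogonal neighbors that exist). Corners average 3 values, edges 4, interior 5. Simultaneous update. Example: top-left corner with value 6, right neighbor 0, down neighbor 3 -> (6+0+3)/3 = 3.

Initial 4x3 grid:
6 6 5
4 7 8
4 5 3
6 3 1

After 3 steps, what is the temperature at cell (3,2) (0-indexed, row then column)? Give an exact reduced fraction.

Answer: 8159/2160

Derivation:
Step 1: cell (3,2) = 7/3
Step 2: cell (3,2) = 31/9
Step 3: cell (3,2) = 8159/2160
Full grid after step 3:
  151/27 20657/3600 631/108
  9461/1800 8083/1500 19147/3600
  2129/450 27217/6000 16057/3600
  9119/2160 57803/14400 8159/2160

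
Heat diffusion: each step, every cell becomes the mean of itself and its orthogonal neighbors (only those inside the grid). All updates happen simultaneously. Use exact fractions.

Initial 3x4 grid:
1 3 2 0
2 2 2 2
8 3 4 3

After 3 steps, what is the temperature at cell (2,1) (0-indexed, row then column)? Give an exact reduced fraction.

Answer: 24233/7200

Derivation:
Step 1: cell (2,1) = 17/4
Step 2: cell (2,1) = 839/240
Step 3: cell (2,1) = 24233/7200
Full grid after step 3:
  149/60 1837/800 14003/7200 2017/1080
  43981/14400 16379/6000 14729/6000 30871/14400
  3757/1080 24233/7200 6901/2400 118/45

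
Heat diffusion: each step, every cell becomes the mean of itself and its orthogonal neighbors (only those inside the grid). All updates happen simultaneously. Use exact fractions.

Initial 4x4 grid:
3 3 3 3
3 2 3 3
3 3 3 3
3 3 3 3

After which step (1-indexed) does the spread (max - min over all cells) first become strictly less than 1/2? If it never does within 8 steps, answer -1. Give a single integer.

Answer: 1

Derivation:
Step 1: max=3, min=11/4, spread=1/4
  -> spread < 1/2 first at step 1
Step 2: max=3, min=139/50, spread=11/50
Step 3: max=3, min=6833/2400, spread=367/2400
Step 4: max=1787/600, min=30829/10800, spread=1337/10800
Step 5: max=53531/18000, min=930331/324000, spread=33227/324000
Step 6: max=319951/108000, min=27945673/9720000, spread=849917/9720000
Step 7: max=4791467/1620000, min=841085653/291600000, spread=21378407/291600000
Step 8: max=1434311657/486000000, min=25277537629/8748000000, spread=540072197/8748000000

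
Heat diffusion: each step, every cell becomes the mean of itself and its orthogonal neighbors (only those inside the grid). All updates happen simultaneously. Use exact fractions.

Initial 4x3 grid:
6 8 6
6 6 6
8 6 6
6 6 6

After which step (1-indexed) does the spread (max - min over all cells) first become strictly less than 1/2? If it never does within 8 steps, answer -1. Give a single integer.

Step 1: max=20/3, min=6, spread=2/3
Step 2: max=787/120, min=6, spread=67/120
Step 3: max=7067/1080, min=551/90, spread=91/216
  -> spread < 1/2 first at step 3
Step 4: max=421123/64800, min=16657/2700, spread=4271/12960
Step 5: max=25156997/3888000, min=37289/6000, spread=39749/155520
Step 6: max=1503578023/233280000, min=7586419/1215000, spread=1879423/9331200
Step 7: max=89938711157/13996800000, min=1827479959/291600000, spread=3551477/22394880
Step 8: max=5383203076063/839808000000, min=9162151213/1458000000, spread=846431819/6718464000

Answer: 3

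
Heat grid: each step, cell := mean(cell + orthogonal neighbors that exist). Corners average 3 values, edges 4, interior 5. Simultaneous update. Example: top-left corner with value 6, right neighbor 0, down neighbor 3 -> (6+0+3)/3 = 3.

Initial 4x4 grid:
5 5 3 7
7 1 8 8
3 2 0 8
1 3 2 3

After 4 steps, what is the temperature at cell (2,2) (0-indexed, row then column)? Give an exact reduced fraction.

Answer: 341449/90000

Derivation:
Step 1: cell (2,2) = 4
Step 2: cell (2,2) = 331/100
Step 3: cell (2,2) = 11971/3000
Step 4: cell (2,2) = 341449/90000
Full grid after step 4:
  137837/32400 1001959/216000 358621/72000 39929/7200
  853519/216000 358931/90000 18983/4000 91139/18000
  673271/216000 616397/180000 341449/90000 244127/54000
  181079/64800 301663/108000 370159/108000 124039/32400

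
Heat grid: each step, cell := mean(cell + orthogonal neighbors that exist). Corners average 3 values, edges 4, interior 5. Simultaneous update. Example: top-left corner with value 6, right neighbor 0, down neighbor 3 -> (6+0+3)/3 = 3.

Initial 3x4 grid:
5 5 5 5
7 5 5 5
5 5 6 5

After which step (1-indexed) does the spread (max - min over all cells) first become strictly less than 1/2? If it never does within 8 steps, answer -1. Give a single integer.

Answer: 3

Derivation:
Step 1: max=17/3, min=5, spread=2/3
Step 2: max=667/120, min=5, spread=67/120
Step 3: max=739/135, min=911/180, spread=223/540
  -> spread < 1/2 first at step 3
Step 4: max=350881/64800, min=27553/5400, spread=4049/12960
Step 5: max=20962409/3888000, min=554129/108000, spread=202753/777600
Step 6: max=1251253351/233280000, min=50128999/9720000, spread=385259/1866240
Step 7: max=74822159909/13996800000, min=3018585091/583200000, spread=95044709/559872000
Step 8: max=4475616336031/839808000000, min=20187315341/3888000000, spread=921249779/6718464000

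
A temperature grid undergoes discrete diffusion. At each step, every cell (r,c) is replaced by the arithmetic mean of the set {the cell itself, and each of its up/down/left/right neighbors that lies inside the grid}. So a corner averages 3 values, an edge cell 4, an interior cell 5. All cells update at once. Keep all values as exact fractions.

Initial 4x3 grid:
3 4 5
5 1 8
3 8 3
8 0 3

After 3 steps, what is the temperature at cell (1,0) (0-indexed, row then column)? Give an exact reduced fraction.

Answer: 4687/1200

Derivation:
Step 1: cell (1,0) = 3
Step 2: cell (1,0) = 91/20
Step 3: cell (1,0) = 4687/1200
Full grid after step 3:
  2999/720 57869/14400 2533/540
  4687/1200 6859/1500 30547/7200
  8173/1800 11753/3000 3563/800
  1739/432 61679/14400 89/24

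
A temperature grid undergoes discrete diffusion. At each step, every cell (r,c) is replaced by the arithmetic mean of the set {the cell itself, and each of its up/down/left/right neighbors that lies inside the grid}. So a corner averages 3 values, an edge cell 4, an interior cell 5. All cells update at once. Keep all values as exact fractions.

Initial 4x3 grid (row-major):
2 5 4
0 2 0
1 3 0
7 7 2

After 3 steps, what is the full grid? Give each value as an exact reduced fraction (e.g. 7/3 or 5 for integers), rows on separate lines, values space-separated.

Answer: 1009/432 34657/14400 43/18
8443/3600 3437/1500 5237/2400
591/200 2723/1000 1939/800
2617/720 16409/4800 119/40

Derivation:
After step 1:
  7/3 13/4 3
  5/4 2 3/2
  11/4 13/5 5/4
  5 19/4 3
After step 2:
  41/18 127/48 31/12
  25/12 53/25 31/16
  29/10 267/100 167/80
  25/6 307/80 3
After step 3:
  1009/432 34657/14400 43/18
  8443/3600 3437/1500 5237/2400
  591/200 2723/1000 1939/800
  2617/720 16409/4800 119/40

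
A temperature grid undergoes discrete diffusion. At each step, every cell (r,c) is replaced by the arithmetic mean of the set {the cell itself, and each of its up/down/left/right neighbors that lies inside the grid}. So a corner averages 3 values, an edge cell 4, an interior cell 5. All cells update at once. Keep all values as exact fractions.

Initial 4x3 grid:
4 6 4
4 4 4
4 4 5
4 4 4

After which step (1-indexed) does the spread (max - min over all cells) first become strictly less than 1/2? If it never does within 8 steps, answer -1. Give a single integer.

Step 1: max=14/3, min=4, spread=2/3
Step 2: max=547/120, min=4, spread=67/120
Step 3: max=604/135, min=731/180, spread=223/540
  -> spread < 1/2 first at step 3
Step 4: max=286081/64800, min=22153/5400, spread=4049/12960
Step 5: max=17074409/3888000, min=446129/108000, spread=202753/777600
Step 6: max=1017973351/233280000, min=40408999/9720000, spread=385259/1866240
Step 7: max=60825359909/13996800000, min=2435385091/583200000, spread=95044709/559872000
Step 8: max=3635808336031/839808000000, min=16299315341/3888000000, spread=921249779/6718464000

Answer: 3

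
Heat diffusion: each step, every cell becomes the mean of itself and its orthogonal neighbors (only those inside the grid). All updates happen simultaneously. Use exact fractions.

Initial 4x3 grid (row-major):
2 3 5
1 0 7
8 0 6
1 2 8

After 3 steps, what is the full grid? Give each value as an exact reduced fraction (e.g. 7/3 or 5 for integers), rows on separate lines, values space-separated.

After step 1:
  2 5/2 5
  11/4 11/5 9/2
  5/2 16/5 21/4
  11/3 11/4 16/3
After step 2:
  29/12 117/40 4
  189/80 303/100 339/80
  727/240 159/50 1097/240
  107/36 299/80 40/9
After step 3:
  1849/720 7423/2400 893/240
  6503/2400 3147/1000 9503/2400
  20779/7200 7019/2000 29579/7200
  1753/540 17201/4800 4591/1080

Answer: 1849/720 7423/2400 893/240
6503/2400 3147/1000 9503/2400
20779/7200 7019/2000 29579/7200
1753/540 17201/4800 4591/1080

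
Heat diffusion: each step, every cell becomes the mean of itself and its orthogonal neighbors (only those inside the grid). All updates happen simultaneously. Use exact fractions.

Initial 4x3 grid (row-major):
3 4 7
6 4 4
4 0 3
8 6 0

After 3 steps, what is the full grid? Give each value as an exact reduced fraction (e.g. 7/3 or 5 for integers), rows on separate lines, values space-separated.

Answer: 9281/2160 6277/1440 1019/240
6163/1440 2357/600 1871/480
669/160 763/200 519/160
3163/720 1769/480 791/240

Derivation:
After step 1:
  13/3 9/2 5
  17/4 18/5 9/2
  9/2 17/5 7/4
  6 7/2 3
After step 2:
  157/36 523/120 14/3
  1001/240 81/20 297/80
  363/80 67/20 253/80
  14/3 159/40 11/4
After step 3:
  9281/2160 6277/1440 1019/240
  6163/1440 2357/600 1871/480
  669/160 763/200 519/160
  3163/720 1769/480 791/240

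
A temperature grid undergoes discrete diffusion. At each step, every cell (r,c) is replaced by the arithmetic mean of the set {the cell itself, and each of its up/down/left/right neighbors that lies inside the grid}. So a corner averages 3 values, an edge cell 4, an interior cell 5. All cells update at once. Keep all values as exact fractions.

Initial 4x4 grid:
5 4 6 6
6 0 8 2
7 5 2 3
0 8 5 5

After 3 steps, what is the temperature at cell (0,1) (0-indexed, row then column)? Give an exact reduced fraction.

Step 1: cell (0,1) = 15/4
Step 2: cell (0,1) = 387/80
Step 3: cell (0,1) = 10757/2400
Full grid after step 3:
  3337/720 10757/2400 34543/7200 4913/1080
  5351/1200 1831/400 2581/600 32443/7200
  5531/1200 4427/1000 5311/1200 29531/7200
  1679/360 463/100 988/225 9281/2160

Answer: 10757/2400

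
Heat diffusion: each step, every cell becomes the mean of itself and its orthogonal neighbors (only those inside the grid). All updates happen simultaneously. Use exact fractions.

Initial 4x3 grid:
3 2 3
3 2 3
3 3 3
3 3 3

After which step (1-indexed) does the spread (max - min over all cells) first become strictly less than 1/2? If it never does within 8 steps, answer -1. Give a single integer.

Answer: 2

Derivation:
Step 1: max=3, min=5/2, spread=1/2
Step 2: max=3, min=313/120, spread=47/120
  -> spread < 1/2 first at step 2
Step 3: max=1183/400, min=19019/7200, spread=91/288
Step 4: max=7027/2400, min=1156801/432000, spread=108059/432000
Step 5: max=1397341/480000, min=69896339/25920000, spread=222403/1036800
Step 6: max=249839357/86400000, min=4224874201/1555200000, spread=10889369/62208000
Step 7: max=14919808463/5184000000, min=254791544459/93312000000, spread=110120063/746496000
Step 8: max=297074672839/103680000000, min=15359200483681/5598720000000, spread=5462654797/44789760000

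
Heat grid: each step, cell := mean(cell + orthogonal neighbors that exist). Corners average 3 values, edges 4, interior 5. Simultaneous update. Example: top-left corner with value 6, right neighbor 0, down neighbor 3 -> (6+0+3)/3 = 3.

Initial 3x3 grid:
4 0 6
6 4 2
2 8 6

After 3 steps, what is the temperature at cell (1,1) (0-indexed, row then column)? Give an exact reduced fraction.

Answer: 1247/300

Derivation:
Step 1: cell (1,1) = 4
Step 2: cell (1,1) = 21/5
Step 3: cell (1,1) = 1247/300
Full grid after step 3:
  803/216 1769/480 199/54
  377/90 1247/300 673/160
  499/108 3391/720 1007/216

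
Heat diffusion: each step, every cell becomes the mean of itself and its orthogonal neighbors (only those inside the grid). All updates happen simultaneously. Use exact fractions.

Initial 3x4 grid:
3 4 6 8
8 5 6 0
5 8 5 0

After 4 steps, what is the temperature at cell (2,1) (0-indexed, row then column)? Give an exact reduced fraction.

Step 1: cell (2,1) = 23/4
Step 2: cell (2,1) = 237/40
Step 3: cell (2,1) = 3193/600
Step 4: cell (2,1) = 47963/9000
Full grid after step 4:
  230609/43200 188977/36000 514691/108000 292291/64800
  1606381/288000 207773/40000 855491/180000 1809499/432000
  26801/4800 47963/9000 244783/54000 267691/64800

Answer: 47963/9000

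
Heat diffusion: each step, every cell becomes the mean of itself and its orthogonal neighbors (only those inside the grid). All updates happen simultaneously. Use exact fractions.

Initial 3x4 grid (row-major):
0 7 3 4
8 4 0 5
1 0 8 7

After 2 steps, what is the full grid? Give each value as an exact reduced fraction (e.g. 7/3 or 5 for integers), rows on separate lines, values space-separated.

Answer: 47/12 79/20 15/4 23/6
301/80 89/25 381/100 14/3
19/6 69/20 53/12 173/36

Derivation:
After step 1:
  5 7/2 7/2 4
  13/4 19/5 4 4
  3 13/4 15/4 20/3
After step 2:
  47/12 79/20 15/4 23/6
  301/80 89/25 381/100 14/3
  19/6 69/20 53/12 173/36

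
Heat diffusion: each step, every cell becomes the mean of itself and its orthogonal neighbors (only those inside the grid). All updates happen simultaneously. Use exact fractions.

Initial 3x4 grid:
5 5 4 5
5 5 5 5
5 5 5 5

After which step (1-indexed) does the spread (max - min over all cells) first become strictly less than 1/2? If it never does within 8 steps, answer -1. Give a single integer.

Step 1: max=5, min=14/3, spread=1/3
  -> spread < 1/2 first at step 1
Step 2: max=5, min=569/120, spread=31/120
Step 3: max=5, min=5189/1080, spread=211/1080
Step 4: max=8953/1800, min=523103/108000, spread=14077/108000
Step 5: max=536317/108000, min=4719593/972000, spread=5363/48600
Step 6: max=297131/60000, min=142059191/29160000, spread=93859/1166400
Step 7: max=480663533/97200000, min=8537725519/1749600000, spread=4568723/69984000
Step 8: max=14398381111/2916000000, min=513099564371/104976000000, spread=8387449/167961600

Answer: 1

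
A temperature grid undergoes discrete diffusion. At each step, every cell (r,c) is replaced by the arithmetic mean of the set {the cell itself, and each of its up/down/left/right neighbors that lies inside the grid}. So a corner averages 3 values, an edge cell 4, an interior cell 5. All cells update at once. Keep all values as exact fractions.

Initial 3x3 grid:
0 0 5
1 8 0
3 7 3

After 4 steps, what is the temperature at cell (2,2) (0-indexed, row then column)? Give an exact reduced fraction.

Answer: 480979/129600

Derivation:
Step 1: cell (2,2) = 10/3
Step 2: cell (2,2) = 151/36
Step 3: cell (2,2) = 7997/2160
Step 4: cell (2,2) = 480979/129600
Full grid after step 4:
  352279/129600 778681/288000 386879/129600
  214639/72000 196361/60000 233389/72000
  454379/129600 1020181/288000 480979/129600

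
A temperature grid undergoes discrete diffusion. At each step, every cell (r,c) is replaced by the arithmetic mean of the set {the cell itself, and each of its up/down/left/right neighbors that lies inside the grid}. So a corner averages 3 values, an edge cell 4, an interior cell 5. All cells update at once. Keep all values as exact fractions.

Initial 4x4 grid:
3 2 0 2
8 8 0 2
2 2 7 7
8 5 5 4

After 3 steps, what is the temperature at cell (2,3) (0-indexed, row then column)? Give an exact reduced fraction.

Answer: 30899/7200

Derivation:
Step 1: cell (2,3) = 5
Step 2: cell (2,3) = 1037/240
Step 3: cell (2,3) = 30899/7200
Full grid after step 3:
  869/216 24857/7200 18281/7200 1271/540
  32537/7200 11761/3000 1283/375 21971/7200
  2311/480 4659/1000 322/75 30899/7200
  601/120 2347/480 35429/7200 2603/540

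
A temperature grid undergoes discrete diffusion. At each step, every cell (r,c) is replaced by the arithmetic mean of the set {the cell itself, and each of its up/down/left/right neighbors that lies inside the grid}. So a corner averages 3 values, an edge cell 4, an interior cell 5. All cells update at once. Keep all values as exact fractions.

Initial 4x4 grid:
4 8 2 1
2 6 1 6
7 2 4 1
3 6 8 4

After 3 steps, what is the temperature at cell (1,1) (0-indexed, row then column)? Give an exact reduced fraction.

Answer: 24031/6000

Derivation:
Step 1: cell (1,1) = 19/5
Step 2: cell (1,1) = 447/100
Step 3: cell (1,1) = 24031/6000
Full grid after step 3:
  9433/2160 15383/3600 4133/1200 193/60
  32581/7200 24031/6000 1883/500 3763/1200
  1253/288 13537/3000 23207/6000 553/144
  1031/216 6541/1440 6613/1440 8897/2160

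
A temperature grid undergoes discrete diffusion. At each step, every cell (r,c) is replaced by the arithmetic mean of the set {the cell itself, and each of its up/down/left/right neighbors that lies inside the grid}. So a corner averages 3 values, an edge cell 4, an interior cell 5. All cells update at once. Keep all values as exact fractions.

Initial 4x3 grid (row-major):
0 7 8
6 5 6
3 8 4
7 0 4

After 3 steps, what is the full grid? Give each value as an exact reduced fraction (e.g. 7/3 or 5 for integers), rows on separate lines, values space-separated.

After step 1:
  13/3 5 7
  7/2 32/5 23/4
  6 4 11/2
  10/3 19/4 8/3
After step 2:
  77/18 341/60 71/12
  607/120 493/100 493/80
  101/24 533/100 215/48
  169/36 59/16 155/36
After step 3:
  5407/1080 18727/3600 1421/240
  16627/3600 32597/6000 12893/2400
  8681/1800 4527/1000 36499/7200
  1813/432 7207/1600 449/108

Answer: 5407/1080 18727/3600 1421/240
16627/3600 32597/6000 12893/2400
8681/1800 4527/1000 36499/7200
1813/432 7207/1600 449/108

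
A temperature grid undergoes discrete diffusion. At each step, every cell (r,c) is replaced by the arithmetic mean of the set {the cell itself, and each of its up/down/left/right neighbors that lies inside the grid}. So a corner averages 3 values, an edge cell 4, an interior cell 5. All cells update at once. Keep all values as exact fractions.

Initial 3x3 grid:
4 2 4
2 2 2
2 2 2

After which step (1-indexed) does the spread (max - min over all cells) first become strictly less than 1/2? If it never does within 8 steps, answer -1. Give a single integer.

Answer: 3

Derivation:
Step 1: max=3, min=2, spread=1
Step 2: max=49/18, min=2, spread=13/18
Step 3: max=1877/720, min=155/72, spread=109/240
  -> spread < 1/2 first at step 3
Step 4: max=32549/12960, min=3961/1800, spread=20149/64800
Step 5: max=6413933/2592000, min=586891/259200, spread=545023/2592000
Step 6: max=378423751/155520000, min=7411237/3240000, spread=36295/248832
Step 7: max=22547570597/9331200000, min=1799335831/777600000, spread=305773/2985984
Step 8: max=1343058670159/559872000000, min=18094575497/7776000000, spread=2575951/35831808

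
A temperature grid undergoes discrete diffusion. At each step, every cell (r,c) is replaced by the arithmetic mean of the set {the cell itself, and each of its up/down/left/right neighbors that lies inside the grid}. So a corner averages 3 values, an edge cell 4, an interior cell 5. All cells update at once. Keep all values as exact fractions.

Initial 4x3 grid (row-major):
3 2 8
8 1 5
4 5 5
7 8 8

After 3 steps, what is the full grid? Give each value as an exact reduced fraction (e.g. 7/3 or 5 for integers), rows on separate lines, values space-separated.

After step 1:
  13/3 7/2 5
  4 21/5 19/4
  6 23/5 23/4
  19/3 7 7
After step 2:
  71/18 511/120 53/12
  139/30 421/100 197/40
  157/30 551/100 221/40
  58/9 187/30 79/12
After step 3:
  4621/1080 30293/7200 68/15
  16219/3600 7061/1500 5723/1200
  19639/3600 16027/3000 6763/1200
  806/135 11147/1800 2201/360

Answer: 4621/1080 30293/7200 68/15
16219/3600 7061/1500 5723/1200
19639/3600 16027/3000 6763/1200
806/135 11147/1800 2201/360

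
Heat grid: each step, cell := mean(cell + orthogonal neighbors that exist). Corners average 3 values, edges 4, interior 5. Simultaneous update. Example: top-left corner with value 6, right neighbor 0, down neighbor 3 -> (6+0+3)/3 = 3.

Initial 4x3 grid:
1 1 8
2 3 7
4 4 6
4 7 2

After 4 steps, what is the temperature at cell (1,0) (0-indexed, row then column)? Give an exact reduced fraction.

Step 1: cell (1,0) = 5/2
Step 2: cell (1,0) = 161/60
Step 3: cell (1,0) = 5843/1800
Step 4: cell (1,0) = 367087/108000
Full grid after step 4:
  417859/129600 3149911/864000 548809/129600
  367087/108000 1425239/360000 949049/216000
  141469/36000 506713/120000 112021/24000
  60151/14400 1297957/288000 201803/43200

Answer: 367087/108000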